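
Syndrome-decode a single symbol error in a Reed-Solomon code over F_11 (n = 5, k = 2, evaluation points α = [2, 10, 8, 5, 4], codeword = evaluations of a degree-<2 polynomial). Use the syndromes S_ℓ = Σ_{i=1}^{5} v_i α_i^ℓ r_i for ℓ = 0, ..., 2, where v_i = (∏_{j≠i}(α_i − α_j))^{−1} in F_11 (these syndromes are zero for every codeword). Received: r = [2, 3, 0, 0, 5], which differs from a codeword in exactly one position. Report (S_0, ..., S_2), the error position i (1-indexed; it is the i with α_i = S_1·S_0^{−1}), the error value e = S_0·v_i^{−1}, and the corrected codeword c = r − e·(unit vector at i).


S = (10, 6, 8), error at position 4, error magnitude e = 10, c = [2, 3, 0, 1, 5].

Step 1: column multipliers v_i = (∏_{j≠i}(α_i − α_j))^{−1} mod 11.
  i = 1 (α = 2): (2−10)(2−8)(2−5)(2−4) = (−8)·(−6)·(−3)·(−2) = 288 ≡ 2, so v_1 = 2^{−1} = 6 (mod 11).
  i = 2 (α = 10): (10−2)(10−8)(10−5)(10−4) = 8·2·5·6 = 480 ≡ 7, so v_2 = 7^{−1} = 8 (mod 11).
  i = 3 (α = 8): (8−2)(8−10)(8−5)(8−4) = 6·(−2)·3·4 = −144 ≡ 10, so v_3 = 10^{−1} = 10 (mod 11).
  i = 4 (α = 5): (5−2)(5−10)(5−8)(5−4) = 3·(−5)·(−3)·1 = 45 ≡ 1, so v_4 = 1^{−1} = 1 (mod 11).
  i = 5 (α = 4): (4−2)(4−10)(4−8)(4−5) = 2·(−6)·(−4)·(−1) = −48 ≡ 7, so v_5 = 7^{−1} = 8 (mod 11).
  v = [6, 8, 10, 1, 8].
Step 2: syndromes of r = [2, 3, 0, 0, 5] (all sums mod 11).
  S_0 = Σ v_i r_i = 6·2 + 8·3 + 10·0 + 1·0 + 8·5 = 76 ≡ 10.
  S_1 = Σ v_i α_i r_i = 6·2·2 + 8·10·3 + 10·8·0 + 1·5·0 + 8·4·5 = 424 ≡ 6.
  α_i^2 mod 11 = [4, 1, 9, 3, 5].
  S_2 = Σ v_i α_i^2 r_i = 6·4·2 + 8·1·3 + 10·9·0 + 1·3·0 + 8·5·5 = 272 ≡ 8.
  S = (10, 6, 8) ≠ 0, so r is not a codeword (an error is present).
Step 3: locate the error. For a single error e at position i, S_ℓ = v_i·e·α_i^ℓ, so α_err = S_1/S_0.
  S_0^{−1} = 10^{−1} = 10 (mod 11), so α_err = 6·10 = 60 ≡ 5 = α_4. Error position i = 4.
  Consistency check: S_2/S_1 = 8·2 = 16 ≡ 5 = α_err ✓ (single-error assumption holds).
Step 4: error magnitude e = S_0/v_4 = S_0·∏_{j≠4}(α_4 − α_j) = 10·1 = 10 ≡ 10 (mod 11).
Step 5: correct position 4: c_4 = r_4 − e = 0 − 10 ≡ 1 (mod 11). Hence c = [2, 3, 0, 1, 5].
  Check: interpolating c through the α_i gives m(x) = 10 + 7·x (degree < 2) with m(α_i) = c_i for every i, so c is indeed a codeword.


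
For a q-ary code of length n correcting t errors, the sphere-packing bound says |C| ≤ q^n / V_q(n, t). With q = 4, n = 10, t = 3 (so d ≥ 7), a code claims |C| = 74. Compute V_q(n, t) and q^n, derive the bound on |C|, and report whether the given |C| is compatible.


V_q(n, t) = 3676, q^n = 1048576, Hamming bound = 285, |C| = 74 ≤ bound (satisfied).

Step 1: Compute V_q(n, t) = Σ_{j=0}^3 C(n, j) (q−1)^j.
  j = 0: C(10,0)·(3)^0 = 1·1 = 1.
  j = 1: C(10,1)·(3)^1 = 10·3 = 30.
  j = 2: C(10,2)·(3)^2 = 45·9 = 405.
  j = 3: C(10,3)·(3)^3 = 120·27 = 3240.
  V_q(n, t) = 1 + 30 + 405 + 3240 = 3676.
Step 2: q^n = 4^10 = 1048576.
Step 3: Hamming bound ⌊q^n / V_q(n,t)⌋ = ⌊1048576/3676⌋ = 285.
Step 4: Compare |C| = 74 to 285: satisfied.
The claimed |C| lies below the Hamming bound.


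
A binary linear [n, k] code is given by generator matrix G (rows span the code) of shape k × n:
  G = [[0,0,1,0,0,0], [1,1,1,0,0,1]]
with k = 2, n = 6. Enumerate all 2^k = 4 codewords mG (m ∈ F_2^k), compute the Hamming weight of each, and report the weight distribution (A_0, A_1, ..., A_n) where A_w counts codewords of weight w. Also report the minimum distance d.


Weight distribution: A_0 = 1, A_1 = 1, A_3 = 1, A_4 = 1. Minimum distance d = 1.

Enumerate all 2^2 = 4 messages m ∈ F_2^2.
For each, compute codeword c = mG in F_2^6, then tally its weight.
  m = 00 → c = 000000, weight = 0.
  m = 10 → c = 001000, weight = 1.
  m = 01 → c = 111001, weight = 4.
  m = 11 → c = 110001, weight = 3.
Tally weights:
  weight 0: 1 codewords.
  weight 1: 1 codewords.
  weight 3: 1 codewords.
  weight 4: 1 codewords.
Minimum distance d = smallest w > 0 with A_w > 0 = 1.
Sanity: Σ A_w = 4 = 2^2 = 4 ✓.


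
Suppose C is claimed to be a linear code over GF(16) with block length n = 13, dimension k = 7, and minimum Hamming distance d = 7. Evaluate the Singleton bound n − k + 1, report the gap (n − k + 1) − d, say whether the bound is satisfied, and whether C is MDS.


Singleton RHS = n − k + 1 = 7, slack = 0, bound satisfied, MDS.

Singleton bound: d ≤ n − k + 1.
Here n = 13, k = 7, so n − k + 1 = 7.
Given d = 7, check d ≤ 7: YES.
Slack = (n − k + 1) − d = 0.
The code is MDS (slack = 0).
Description: the claimed parameters are [13, 7, 7]_16; such a code would be MDS (meets Singleton bound).


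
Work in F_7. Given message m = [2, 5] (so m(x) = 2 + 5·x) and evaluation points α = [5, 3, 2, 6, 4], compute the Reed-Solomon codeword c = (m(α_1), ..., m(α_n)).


c = [6, 3, 5, 4, 1]

Message polynomial: m(x) = 2 + 5·x (mod 7).
For each evaluation point α_i, compute m(α_i) mod 7:
  α_1 = 5: Horner steps 5 → 6, so m(5) = 6.
  α_2 = 3: Horner steps 5 → 3, so m(3) = 3.
  α_3 = 2: Horner steps 5 → 5, so m(2) = 5.
  α_4 = 6: Horner steps 5 → 4, so m(6) = 4.
  α_5 = 4: Horner steps 5 → 1, so m(4) = 1.
Codeword c = [6, 3, 5, 4, 1] ∈ F_7^5.


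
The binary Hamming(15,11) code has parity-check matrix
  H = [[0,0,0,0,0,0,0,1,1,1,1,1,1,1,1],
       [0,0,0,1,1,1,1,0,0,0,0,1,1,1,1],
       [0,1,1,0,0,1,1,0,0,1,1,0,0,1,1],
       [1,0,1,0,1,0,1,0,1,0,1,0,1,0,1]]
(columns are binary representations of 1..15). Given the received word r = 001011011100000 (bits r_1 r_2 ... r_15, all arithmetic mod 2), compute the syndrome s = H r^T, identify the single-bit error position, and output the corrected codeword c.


s = (1, 0, 1, 1)^T, error position = 11, corrected codeword c = 001011011110000

Compute s = H r^T mod 2 one row at a time:
  s_1 = 1 + 1 + 1 + 0 + 0 + 0 + 0 + 0 = 3 ≡ 1 (mod 2).
  s_2 = 0 + 1 + 1 + 0 + 0 + 0 + 0 + 0 = 2 ≡ 0 (mod 2).
  s_3 = 0 + 1 + 1 + 0 + 1 + 0 + 0 + 0 = 3 ≡ 1 (mod 2).
  s_4 = 0 + 1 + 1 + 0 + 1 + 0 + 0 + 0 = 3 ≡ 1 (mod 2).
s = (1, 0, 1, 1)^T — this equals column 11 of H (binary 1011), so error is at position 11.
Correct: flip bit 11 of r = 001011011100000 to get c = 001011011110000.


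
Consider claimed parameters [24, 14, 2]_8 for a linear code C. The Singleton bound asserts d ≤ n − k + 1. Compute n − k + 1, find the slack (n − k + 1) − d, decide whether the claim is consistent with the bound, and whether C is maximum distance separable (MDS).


Singleton RHS = n − k + 1 = 11, slack = 9, bound satisfied, not MDS.

Singleton bound: d ≤ n − k + 1.
Here n = 24, k = 14, so n − k + 1 = 11.
Given d = 2, check d ≤ 11: YES.
Slack = (n − k + 1) − d = 9.
The code is NOT MDS (slack = 9 > 0).
Description: the claimed parameters are [24, 14, 2]_8; such a code would be non-MDS.


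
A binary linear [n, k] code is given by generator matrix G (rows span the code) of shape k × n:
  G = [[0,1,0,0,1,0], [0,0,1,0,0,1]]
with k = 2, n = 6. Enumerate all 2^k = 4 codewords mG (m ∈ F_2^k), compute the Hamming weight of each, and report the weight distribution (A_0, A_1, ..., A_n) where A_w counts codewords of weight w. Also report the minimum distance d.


Weight distribution: A_0 = 1, A_2 = 2, A_4 = 1. Minimum distance d = 2.

Enumerate all 2^2 = 4 messages m ∈ F_2^2.
For each, compute codeword c = mG in F_2^6, then tally its weight.
  m = 00 → c = 000000, weight = 0.
  m = 10 → c = 010010, weight = 2.
  m = 01 → c = 001001, weight = 2.
  m = 11 → c = 011011, weight = 4.
Tally weights:
  weight 0: 1 codewords.
  weight 2: 2 codewords.
  weight 4: 1 codewords.
Minimum distance d = smallest w > 0 with A_w > 0 = 2.
Sanity: Σ A_w = 4 = 2^2 = 4 ✓.


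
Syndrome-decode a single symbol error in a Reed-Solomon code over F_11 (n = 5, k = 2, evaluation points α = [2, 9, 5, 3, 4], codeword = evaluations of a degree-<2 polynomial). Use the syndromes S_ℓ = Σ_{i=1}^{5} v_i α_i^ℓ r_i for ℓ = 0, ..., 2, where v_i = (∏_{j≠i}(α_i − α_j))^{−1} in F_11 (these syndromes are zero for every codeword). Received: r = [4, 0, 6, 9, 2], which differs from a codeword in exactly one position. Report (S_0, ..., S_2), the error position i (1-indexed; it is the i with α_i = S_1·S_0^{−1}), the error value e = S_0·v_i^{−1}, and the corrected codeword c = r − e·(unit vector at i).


S = (6, 1, 2), error at position 1, error magnitude e = 10, c = [5, 0, 6, 9, 2].

Step 1: column multipliers v_i = (∏_{j≠i}(α_i − α_j))^{−1} mod 11.
  i = 1 (α = 2): (2−9)(2−5)(2−3)(2−4) = (−7)·(−3)·(−1)·(−2) = 42 ≡ 9, so v_1 = 9^{−1} = 5 (mod 11).
  i = 2 (α = 9): (9−2)(9−5)(9−3)(9−4) = 7·4·6·5 = 840 ≡ 4, so v_2 = 4^{−1} = 3 (mod 11).
  i = 3 (α = 5): (5−2)(5−9)(5−3)(5−4) = 3·(−4)·2·1 = −24 ≡ 9, so v_3 = 9^{−1} = 5 (mod 11).
  i = 4 (α = 3): (3−2)(3−9)(3−5)(3−4) = 1·(−6)·(−2)·(−1) = −12 ≡ 10, so v_4 = 10^{−1} = 10 (mod 11).
  i = 5 (α = 4): (4−2)(4−9)(4−5)(4−3) = 2·(−5)·(−1)·1 = 10 ≡ 10, so v_5 = 10^{−1} = 10 (mod 11).
  v = [5, 3, 5, 10, 10].
Step 2: syndromes of r = [4, 0, 6, 9, 2] (all sums mod 11).
  S_0 = Σ v_i r_i = 5·4 + 3·0 + 5·6 + 10·9 + 10·2 = 160 ≡ 6.
  S_1 = Σ v_i α_i r_i = 5·2·4 + 3·9·0 + 5·5·6 + 10·3·9 + 10·4·2 = 540 ≡ 1.
  α_i^2 mod 11 = [4, 4, 3, 9, 5].
  S_2 = Σ v_i α_i^2 r_i = 5·4·4 + 3·4·0 + 5·3·6 + 10·9·9 + 10·5·2 = 1080 ≡ 2.
  S = (6, 1, 2) ≠ 0, so r is not a codeword (an error is present).
Step 3: locate the error. For a single error e at position i, S_ℓ = v_i·e·α_i^ℓ, so α_err = S_1/S_0.
  S_0^{−1} = 6^{−1} = 2 (mod 11), so α_err = 1·2 = 2 ≡ 2 = α_1. Error position i = 1.
  Consistency check: S_2/S_1 = 2·1 = 2 ≡ 2 = α_err ✓ (single-error assumption holds).
Step 4: error magnitude e = S_0/v_1 = S_0·∏_{j≠1}(α_1 − α_j) = 6·9 = 54 ≡ 10 (mod 11).
Step 5: correct position 1: c_1 = r_1 − e = 4 − 10 ≡ 5 (mod 11). Hence c = [5, 0, 6, 9, 2].
  Check: interpolating c through the α_i gives m(x) = 8 + 4·x (degree < 2) with m(α_i) = c_i for every i, so c is indeed a codeword.


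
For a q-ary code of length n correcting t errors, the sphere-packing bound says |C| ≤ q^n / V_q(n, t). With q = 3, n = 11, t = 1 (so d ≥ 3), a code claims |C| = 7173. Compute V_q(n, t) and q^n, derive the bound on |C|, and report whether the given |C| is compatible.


V_q(n, t) = 23, q^n = 177147, Hamming bound = 7702, |C| = 7173 ≤ bound (satisfied).

Step 1: Compute V_q(n, t) = Σ_{j=0}^1 C(n, j) (q−1)^j.
  j = 0: C(11,0)·(2)^0 = 1·1 = 1.
  j = 1: C(11,1)·(2)^1 = 11·2 = 22.
  V_q(n, t) = 1 + 22 = 23.
Step 2: q^n = 3^11 = 177147.
Step 3: Hamming bound ⌊q^n / V_q(n,t)⌋ = ⌊177147/23⌋ = 7702.
Step 4: Compare |C| = 7173 to 7702: satisfied.
The claimed |C| lies below the Hamming bound.


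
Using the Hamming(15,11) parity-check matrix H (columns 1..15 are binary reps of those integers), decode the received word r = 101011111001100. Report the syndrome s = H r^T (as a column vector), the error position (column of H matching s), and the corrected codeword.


s = (0, 1, 1, 0)^T, error position = 6, corrected codeword c = 101010111001100

Compute s = H r^T mod 2 one row at a time:
  s_1 = 1 + 1 + 0 + 0 + 1 + 1 + 0 + 0 = 4 ≡ 0 (mod 2).
  s_2 = 0 + 1 + 1 + 1 + 1 + 1 + 0 + 0 = 5 ≡ 1 (mod 2).
  s_3 = 0 + 1 + 1 + 1 + 0 + 0 + 0 + 0 = 3 ≡ 1 (mod 2).
  s_4 = 1 + 1 + 1 + 1 + 1 + 0 + 1 + 0 = 6 ≡ 0 (mod 2).
s = (0, 1, 1, 0)^T — this equals column 6 of H (binary 0110), so error is at position 6.
Correct: flip bit 6 of r = 101011111001100 to get c = 101010111001100.


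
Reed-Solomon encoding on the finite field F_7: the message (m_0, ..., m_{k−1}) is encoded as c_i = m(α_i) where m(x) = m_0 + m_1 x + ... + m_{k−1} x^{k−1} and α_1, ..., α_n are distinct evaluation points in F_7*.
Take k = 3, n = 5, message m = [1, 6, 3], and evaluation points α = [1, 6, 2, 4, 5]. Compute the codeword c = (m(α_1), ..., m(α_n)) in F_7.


c = [3, 5, 4, 3, 1]

Message polynomial: m(x) = 1 + 6·x + 3·x^2 (mod 7).
For each evaluation point α_i, compute m(α_i) mod 7:
  α_1 = 1: Horner steps 3 → 2 → 3, so m(1) = 3.
  α_2 = 6: Horner steps 3 → 3 → 5, so m(6) = 5.
  α_3 = 2: Horner steps 3 → 5 → 4, so m(2) = 4.
  α_4 = 4: Horner steps 3 → 4 → 3, so m(4) = 3.
  α_5 = 5: Horner steps 3 → 0 → 1, so m(5) = 1.
Codeword c = [3, 5, 4, 3, 1] ∈ F_7^5.


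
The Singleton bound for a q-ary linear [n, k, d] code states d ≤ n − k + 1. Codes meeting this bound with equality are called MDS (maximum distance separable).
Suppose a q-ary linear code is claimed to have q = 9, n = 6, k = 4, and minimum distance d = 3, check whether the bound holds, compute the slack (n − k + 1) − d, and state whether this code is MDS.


Singleton RHS = n − k + 1 = 3, slack = 0, bound satisfied, MDS.

Singleton bound: d ≤ n − k + 1.
Here n = 6, k = 4, so n − k + 1 = 3.
Given d = 3, check d ≤ 3: YES.
Slack = (n − k + 1) − d = 0.
The code is MDS (slack = 0).
Description: the claimed parameters are [6, 4, 3]_9; such a code would be MDS (meets Singleton bound).


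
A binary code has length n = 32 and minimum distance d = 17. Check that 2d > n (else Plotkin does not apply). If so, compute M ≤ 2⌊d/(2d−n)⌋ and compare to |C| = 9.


Plotkin bound M ≤ 16; given |C| = 9 ≤ bound (satisfied).

Check applicability: 2d = 34, n = 32.
2d − n = 2 > 0, so Plotkin applies.
Compute d/(2d−n) = 17/2 ≈ 8.5000.
⌊d/(2d−n)⌋ = 8.
Plotkin bound: M ≤ 2·8 = 16.
Given |C| = 9, check: satisfied.
This |C| is below the Plotkin bound.


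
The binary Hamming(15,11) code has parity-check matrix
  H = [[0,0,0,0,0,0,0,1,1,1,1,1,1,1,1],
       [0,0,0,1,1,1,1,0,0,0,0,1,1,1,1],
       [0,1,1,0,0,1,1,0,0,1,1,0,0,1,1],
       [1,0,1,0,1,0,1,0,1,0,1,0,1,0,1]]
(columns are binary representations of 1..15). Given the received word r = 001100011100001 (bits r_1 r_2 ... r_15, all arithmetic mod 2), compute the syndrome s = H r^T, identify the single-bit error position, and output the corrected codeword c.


s = (0, 0, 1, 1)^T, error position = 3, corrected codeword c = 000100011100001

Compute s = H r^T mod 2 one row at a time:
  s_1 = 1 + 1 + 1 + 0 + 0 + 0 + 0 + 1 = 4 ≡ 0 (mod 2).
  s_2 = 1 + 0 + 0 + 0 + 0 + 0 + 0 + 1 = 2 ≡ 0 (mod 2).
  s_3 = 0 + 1 + 0 + 0 + 1 + 0 + 0 + 1 = 3 ≡ 1 (mod 2).
  s_4 = 0 + 1 + 0 + 0 + 1 + 0 + 0 + 1 = 3 ≡ 1 (mod 2).
s = (0, 0, 1, 1)^T — this equals column 3 of H (binary 0011), so error is at position 3.
Correct: flip bit 3 of r = 001100011100001 to get c = 000100011100001.


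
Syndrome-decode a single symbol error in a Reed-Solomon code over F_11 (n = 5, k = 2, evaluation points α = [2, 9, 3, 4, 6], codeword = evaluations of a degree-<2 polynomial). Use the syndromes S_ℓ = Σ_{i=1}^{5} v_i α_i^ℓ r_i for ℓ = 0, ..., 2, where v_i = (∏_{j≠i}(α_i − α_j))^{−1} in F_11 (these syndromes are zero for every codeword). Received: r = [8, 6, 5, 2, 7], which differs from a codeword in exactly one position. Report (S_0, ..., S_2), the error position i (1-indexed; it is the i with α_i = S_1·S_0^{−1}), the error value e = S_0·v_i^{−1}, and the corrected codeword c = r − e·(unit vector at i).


S = (10, 2, 7), error at position 2, error magnitude e = 8, c = [8, 9, 5, 2, 7].

Step 1: column multipliers v_i = (∏_{j≠i}(α_i − α_j))^{−1} mod 11.
  i = 1 (α = 2): (2−9)(2−3)(2−4)(2−6) = (−7)·(−1)·(−2)·(−4) = 56 ≡ 1, so v_1 = 1^{−1} = 1 (mod 11).
  i = 2 (α = 9): (9−2)(9−3)(9−4)(9−6) = 7·6·5·3 = 630 ≡ 3, so v_2 = 3^{−1} = 4 (mod 11).
  i = 3 (α = 3): (3−2)(3−9)(3−4)(3−6) = 1·(−6)·(−1)·(−3) = −18 ≡ 4, so v_3 = 4^{−1} = 3 (mod 11).
  i = 4 (α = 4): (4−2)(4−9)(4−3)(4−6) = 2·(−5)·1·(−2) = 20 ≡ 9, so v_4 = 9^{−1} = 5 (mod 11).
  i = 5 (α = 6): (6−2)(6−9)(6−3)(6−4) = 4·(−3)·3·2 = −72 ≡ 5, so v_5 = 5^{−1} = 9 (mod 11).
  v = [1, 4, 3, 5, 9].
Step 2: syndromes of r = [8, 6, 5, 2, 7] (all sums mod 11).
  S_0 = Σ v_i r_i = 1·8 + 4·6 + 3·5 + 5·2 + 9·7 = 120 ≡ 10.
  S_1 = Σ v_i α_i r_i = 1·2·8 + 4·9·6 + 3·3·5 + 5·4·2 + 9·6·7 = 695 ≡ 2.
  α_i^2 mod 11 = [4, 4, 9, 5, 3].
  S_2 = Σ v_i α_i^2 r_i = 1·4·8 + 4·4·6 + 3·9·5 + 5·5·2 + 9·3·7 = 502 ≡ 7.
  S = (10, 2, 7) ≠ 0, so r is not a codeword (an error is present).
Step 3: locate the error. For a single error e at position i, S_ℓ = v_i·e·α_i^ℓ, so α_err = S_1/S_0.
  S_0^{−1} = 10^{−1} = 10 (mod 11), so α_err = 2·10 = 20 ≡ 9 = α_2. Error position i = 2.
  Consistency check: S_2/S_1 = 7·6 = 42 ≡ 9 = α_err ✓ (single-error assumption holds).
Step 4: error magnitude e = S_0/v_2 = S_0·∏_{j≠2}(α_2 − α_j) = 10·3 = 30 ≡ 8 (mod 11).
Step 5: correct position 2: c_2 = r_2 − e = 6 − 8 ≡ 9 (mod 11). Hence c = [8, 9, 5, 2, 7].
  Check: interpolating c through the α_i gives m(x) = 3 + 8·x (degree < 2) with m(α_i) = c_i for every i, so c is indeed a codeword.


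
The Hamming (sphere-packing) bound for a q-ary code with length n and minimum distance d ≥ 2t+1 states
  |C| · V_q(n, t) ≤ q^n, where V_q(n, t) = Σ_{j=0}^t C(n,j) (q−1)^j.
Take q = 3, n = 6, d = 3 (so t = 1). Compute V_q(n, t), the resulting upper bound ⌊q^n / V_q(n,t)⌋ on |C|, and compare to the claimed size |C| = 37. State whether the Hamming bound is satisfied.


V_q(n, t) = 13, q^n = 729, Hamming bound = 56, |C| = 37 ≤ bound (satisfied).

Step 1: Compute V_q(n, t) = Σ_{j=0}^1 C(n, j) (q−1)^j.
  j = 0: C(6,0)·(2)^0 = 1·1 = 1.
  j = 1: C(6,1)·(2)^1 = 6·2 = 12.
  V_q(n, t) = 1 + 12 = 13.
Step 2: q^n = 3^6 = 729.
Step 3: Hamming bound ⌊q^n / V_q(n,t)⌋ = ⌊729/13⌋ = 56.
Step 4: Compare |C| = 37 to 56: satisfied.
The claimed |C| lies below the Hamming bound.


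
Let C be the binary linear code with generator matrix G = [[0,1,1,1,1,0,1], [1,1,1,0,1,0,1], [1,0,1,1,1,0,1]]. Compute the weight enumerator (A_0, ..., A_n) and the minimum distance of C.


Weight distribution: A_0 = 1, A_2 = 3, A_3 = 1, A_5 = 3. Minimum distance d = 2.

Enumerate all 2^3 = 8 messages m ∈ F_2^3.
For each, compute codeword c = mG in F_2^7, then tally its weight.
  m = 000 → c = 0000000, weight = 0.
  m = 100 → c = 0111101, weight = 5.
  m = 010 → c = 1110101, weight = 5.
  m = 110 → c = 1001000, weight = 2.
  m = 001 → c = 1011101, weight = 5.
  m = 101 → c = 1100000, weight = 2.
  m = 011 → c = 0101000, weight = 2.
  m = 111 → c = 0010101, weight = 3.
Tally weights:
  weight 0: 1 codewords.
  weight 2: 3 codewords.
  weight 3: 1 codewords.
  weight 5: 3 codewords.
Minimum distance d = smallest w > 0 with A_w > 0 = 2.
Sanity: Σ A_w = 8 = 2^3 = 8 ✓.


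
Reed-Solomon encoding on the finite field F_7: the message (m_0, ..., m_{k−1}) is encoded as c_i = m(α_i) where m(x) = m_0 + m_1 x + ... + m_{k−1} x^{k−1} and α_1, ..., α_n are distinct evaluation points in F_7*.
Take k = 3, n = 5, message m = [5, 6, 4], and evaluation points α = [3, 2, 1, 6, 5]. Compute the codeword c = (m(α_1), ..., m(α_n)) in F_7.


c = [3, 5, 1, 3, 2]

Message polynomial: m(x) = 5 + 6·x + 4·x^2 (mod 7).
For each evaluation point α_i, compute m(α_i) mod 7:
  α_1 = 3: Horner steps 4 → 4 → 3, so m(3) = 3.
  α_2 = 2: Horner steps 4 → 0 → 5, so m(2) = 5.
  α_3 = 1: Horner steps 4 → 3 → 1, so m(1) = 1.
  α_4 = 6: Horner steps 4 → 2 → 3, so m(6) = 3.
  α_5 = 5: Horner steps 4 → 5 → 2, so m(5) = 2.
Codeword c = [3, 5, 1, 3, 2] ∈ F_7^5.


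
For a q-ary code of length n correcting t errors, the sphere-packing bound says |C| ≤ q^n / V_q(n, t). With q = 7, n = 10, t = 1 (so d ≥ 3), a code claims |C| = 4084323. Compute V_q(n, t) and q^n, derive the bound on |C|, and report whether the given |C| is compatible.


V_q(n, t) = 61, q^n = 282475249, Hamming bound = 4630741, |C| = 4084323 ≤ bound (satisfied).

Step 1: Compute V_q(n, t) = Σ_{j=0}^1 C(n, j) (q−1)^j.
  j = 0: C(10,0)·(6)^0 = 1·1 = 1.
  j = 1: C(10,1)·(6)^1 = 10·6 = 60.
  V_q(n, t) = 1 + 60 = 61.
Step 2: q^n = 7^10 = 282475249.
Step 3: Hamming bound ⌊q^n / V_q(n,t)⌋ = ⌊282475249/61⌋ = 4630741.
Step 4: Compare |C| = 4084323 to 4630741: satisfied.
The claimed |C| lies below the Hamming bound.


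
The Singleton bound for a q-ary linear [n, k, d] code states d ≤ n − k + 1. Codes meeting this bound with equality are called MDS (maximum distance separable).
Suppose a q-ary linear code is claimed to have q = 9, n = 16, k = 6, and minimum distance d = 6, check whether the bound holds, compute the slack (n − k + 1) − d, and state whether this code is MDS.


Singleton RHS = n − k + 1 = 11, slack = 5, bound satisfied, not MDS.

Singleton bound: d ≤ n − k + 1.
Here n = 16, k = 6, so n − k + 1 = 11.
Given d = 6, check d ≤ 11: YES.
Slack = (n − k + 1) − d = 5.
The code is NOT MDS (slack = 5 > 0).
Description: the claimed parameters are [16, 6, 6]_9; such a code would be non-MDS.


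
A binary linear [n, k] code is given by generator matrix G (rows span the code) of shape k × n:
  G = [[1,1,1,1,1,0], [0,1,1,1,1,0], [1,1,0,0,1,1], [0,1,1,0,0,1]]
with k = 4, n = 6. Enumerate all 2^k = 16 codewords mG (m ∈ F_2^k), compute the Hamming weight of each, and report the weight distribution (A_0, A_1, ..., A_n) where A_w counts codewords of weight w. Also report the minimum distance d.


Weight distribution: A_0 = 1, A_1 = 1, A_2 = 2, A_3 = 6, A_4 = 5, A_5 = 1. Minimum distance d = 1.

Enumerate all 2^4 = 16 messages m ∈ F_2^4.
For each, compute codeword c = mG in F_2^6, then tally its weight.
  m = 0000 → c = 000000, weight = 0.
  m = 1000 → c = 111110, weight = 5.
  m = 0100 → c = 011110, weight = 4.
  m = 1100 → c = 100000, weight = 1.
  m = 0010 → c = 110011, weight = 4.
  m = 1010 → c = 001101, weight = 3.
  m = 0110 → c = 101101, weight = 4.
  m = 1110 → c = 010011, weight = 3.
  m = 0001 → c = 011001, weight = 3.
  m = 1001 → c = 100111, weight = 4.
  m = 0101 → c = 000111, weight = 3.
  m = 1101 → c = 111001, weight = 4.
  m = 0011 → c = 101010, weight = 3.
  m = 1011 → c = 010100, weight = 2.
  m = 0111 → c = 110100, weight = 3.
  m = 1111 → c = 001010, weight = 2.
Tally weights:
  weight 0: 1 codewords.
  weight 1: 1 codewords.
  weight 2: 2 codewords.
  weight 3: 6 codewords.
  weight 4: 5 codewords.
  weight 5: 1 codewords.
Minimum distance d = smallest w > 0 with A_w > 0 = 1.
Sanity: Σ A_w = 16 = 2^4 = 16 ✓.


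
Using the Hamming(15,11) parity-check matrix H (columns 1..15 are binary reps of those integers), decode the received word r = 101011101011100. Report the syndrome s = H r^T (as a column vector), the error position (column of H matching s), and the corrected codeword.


s = (0, 1, 0, 1)^T, error position = 5, corrected codeword c = 101001101011100

Compute s = H r^T mod 2 one row at a time:
  s_1 = 0 + 1 + 0 + 1 + 1 + 1 + 0 + 0 = 4 ≡ 0 (mod 2).
  s_2 = 0 + 1 + 1 + 1 + 1 + 1 + 0 + 0 = 5 ≡ 1 (mod 2).
  s_3 = 0 + 1 + 1 + 1 + 0 + 1 + 0 + 0 = 4 ≡ 0 (mod 2).
  s_4 = 1 + 1 + 1 + 1 + 1 + 1 + 1 + 0 = 7 ≡ 1 (mod 2).
s = (0, 1, 0, 1)^T — this equals column 5 of H (binary 0101), so error is at position 5.
Correct: flip bit 5 of r = 101011101011100 to get c = 101001101011100.


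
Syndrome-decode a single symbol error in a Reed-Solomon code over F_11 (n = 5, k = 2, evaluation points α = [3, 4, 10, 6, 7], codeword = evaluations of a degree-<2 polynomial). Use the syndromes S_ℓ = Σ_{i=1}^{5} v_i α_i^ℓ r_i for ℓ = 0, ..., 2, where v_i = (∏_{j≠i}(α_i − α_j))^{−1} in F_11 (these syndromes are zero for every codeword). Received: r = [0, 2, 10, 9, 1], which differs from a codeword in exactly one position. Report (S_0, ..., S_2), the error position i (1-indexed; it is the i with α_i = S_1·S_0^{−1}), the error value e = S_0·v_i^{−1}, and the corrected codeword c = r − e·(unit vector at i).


S = (4, 5, 9), error at position 2, error magnitude e = 10, c = [0, 3, 10, 9, 1].

Step 1: column multipliers v_i = (∏_{j≠i}(α_i − α_j))^{−1} mod 11.
  i = 1 (α = 3): (3−4)(3−10)(3−6)(3−7) = (−1)·(−7)·(−3)·(−4) = 84 ≡ 7, so v_1 = 7^{−1} = 8 (mod 11).
  i = 2 (α = 4): (4−3)(4−10)(4−6)(4−7) = 1·(−6)·(−2)·(−3) = −36 ≡ 8, so v_2 = 8^{−1} = 7 (mod 11).
  i = 3 (α = 10): (10−3)(10−4)(10−6)(10−7) = 7·6·4·3 = 504 ≡ 9, so v_3 = 9^{−1} = 5 (mod 11).
  i = 4 (α = 6): (6−3)(6−4)(6−10)(6−7) = 3·2·(−4)·(−1) = 24 ≡ 2, so v_4 = 2^{−1} = 6 (mod 11).
  i = 5 (α = 7): (7−3)(7−4)(7−10)(7−6) = 4·3·(−3)·1 = −36 ≡ 8, so v_5 = 8^{−1} = 7 (mod 11).
  v = [8, 7, 5, 6, 7].
Step 2: syndromes of r = [0, 2, 10, 9, 1] (all sums mod 11).
  S_0 = Σ v_i r_i = 8·0 + 7·2 + 5·10 + 6·9 + 7·1 = 125 ≡ 4.
  S_1 = Σ v_i α_i r_i = 8·3·0 + 7·4·2 + 5·10·10 + 6·6·9 + 7·7·1 = 929 ≡ 5.
  α_i^2 mod 11 = [9, 5, 1, 3, 5].
  S_2 = Σ v_i α_i^2 r_i = 8·9·0 + 7·5·2 + 5·1·10 + 6·3·9 + 7·5·1 = 317 ≡ 9.
  S = (4, 5, 9) ≠ 0, so r is not a codeword (an error is present).
Step 3: locate the error. For a single error e at position i, S_ℓ = v_i·e·α_i^ℓ, so α_err = S_1/S_0.
  S_0^{−1} = 4^{−1} = 3 (mod 11), so α_err = 5·3 = 15 ≡ 4 = α_2. Error position i = 2.
  Consistency check: S_2/S_1 = 9·9 = 81 ≡ 4 = α_err ✓ (single-error assumption holds).
Step 4: error magnitude e = S_0/v_2 = S_0·∏_{j≠2}(α_2 − α_j) = 4·8 = 32 ≡ 10 (mod 11).
Step 5: correct position 2: c_2 = r_2 − e = 2 − 10 ≡ 3 (mod 11). Hence c = [0, 3, 10, 9, 1].
  Check: interpolating c through the α_i gives m(x) = 2 + 3·x (degree < 2) with m(α_i) = c_i for every i, so c is indeed a codeword.


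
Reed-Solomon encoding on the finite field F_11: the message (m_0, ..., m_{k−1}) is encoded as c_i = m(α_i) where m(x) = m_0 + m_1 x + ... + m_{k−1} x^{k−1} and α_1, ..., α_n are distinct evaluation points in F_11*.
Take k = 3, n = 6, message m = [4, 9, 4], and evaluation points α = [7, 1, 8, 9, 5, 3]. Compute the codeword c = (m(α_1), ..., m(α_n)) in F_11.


c = [10, 6, 2, 2, 6, 1]

Message polynomial: m(x) = 4 + 9·x + 4·x^2 (mod 11).
For each evaluation point α_i, compute m(α_i) mod 11:
  α_1 = 7: Horner steps 4 → 4 → 10, so m(7) = 10.
  α_2 = 1: Horner steps 4 → 2 → 6, so m(1) = 6.
  α_3 = 8: Horner steps 4 → 8 → 2, so m(8) = 2.
  α_4 = 9: Horner steps 4 → 1 → 2, so m(9) = 2.
  α_5 = 5: Horner steps 4 → 7 → 6, so m(5) = 6.
  α_6 = 3: Horner steps 4 → 10 → 1, so m(3) = 1.
Codeword c = [10, 6, 2, 2, 6, 1] ∈ F_11^6.


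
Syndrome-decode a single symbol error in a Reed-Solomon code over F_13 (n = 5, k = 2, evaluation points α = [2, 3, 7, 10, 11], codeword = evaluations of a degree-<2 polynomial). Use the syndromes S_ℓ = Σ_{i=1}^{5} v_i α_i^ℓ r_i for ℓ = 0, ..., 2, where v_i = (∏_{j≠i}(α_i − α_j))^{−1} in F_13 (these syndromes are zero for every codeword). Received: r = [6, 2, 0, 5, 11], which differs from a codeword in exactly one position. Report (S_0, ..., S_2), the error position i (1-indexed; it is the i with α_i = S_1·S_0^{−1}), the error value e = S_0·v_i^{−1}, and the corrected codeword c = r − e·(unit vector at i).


S = (4, 8, 3), error at position 1, error magnitude e = 10, c = [9, 2, 0, 5, 11].

Step 1: column multipliers v_i = (∏_{j≠i}(α_i − α_j))^{−1} mod 13.
  i = 1 (α = 2): (2−3)(2−7)(2−10)(2−11) = (−1)·(−5)·(−8)·(−9) = 360 ≡ 9, so v_1 = 9^{−1} = 3 (mod 13).
  i = 2 (α = 3): (3−2)(3−7)(3−10)(3−11) = 1·(−4)·(−7)·(−8) = −224 ≡ 10, so v_2 = 10^{−1} = 4 (mod 13).
  i = 3 (α = 7): (7−2)(7−3)(7−10)(7−11) = 5·4·(−3)·(−4) = 240 ≡ 6, so v_3 = 6^{−1} = 11 (mod 13).
  i = 4 (α = 10): (10−2)(10−3)(10−7)(10−11) = 8·7·3·(−1) = −168 ≡ 1, so v_4 = 1^{−1} = 1 (mod 13).
  i = 5 (α = 11): (11−2)(11−3)(11−7)(11−10) = 9·8·4·1 = 288 ≡ 2, so v_5 = 2^{−1} = 7 (mod 13).
  v = [3, 4, 11, 1, 7].
Step 2: syndromes of r = [6, 2, 0, 5, 11] (all sums mod 13).
  S_0 = Σ v_i r_i = 3·6 + 4·2 + 11·0 + 1·5 + 7·11 = 108 ≡ 4.
  S_1 = Σ v_i α_i r_i = 3·2·6 + 4·3·2 + 11·7·0 + 1·10·5 + 7·11·11 = 957 ≡ 8.
  α_i^2 mod 13 = [4, 9, 10, 9, 4].
  S_2 = Σ v_i α_i^2 r_i = 3·4·6 + 4·9·2 + 11·10·0 + 1·9·5 + 7·4·11 = 497 ≡ 3.
  S = (4, 8, 3) ≠ 0, so r is not a codeword (an error is present).
Step 3: locate the error. For a single error e at position i, S_ℓ = v_i·e·α_i^ℓ, so α_err = S_1/S_0.
  S_0^{−1} = 4^{−1} = 10 (mod 13), so α_err = 8·10 = 80 ≡ 2 = α_1. Error position i = 1.
  Consistency check: S_2/S_1 = 3·5 = 15 ≡ 2 = α_err ✓ (single-error assumption holds).
Step 4: error magnitude e = S_0/v_1 = S_0·∏_{j≠1}(α_1 − α_j) = 4·9 = 36 ≡ 10 (mod 13).
Step 5: correct position 1: c_1 = r_1 − e = 6 − 10 ≡ 9 (mod 13). Hence c = [9, 2, 0, 5, 11].
  Check: interpolating c through the α_i gives m(x) = 10 + 6·x (degree < 2) with m(α_i) = c_i for every i, so c is indeed a codeword.


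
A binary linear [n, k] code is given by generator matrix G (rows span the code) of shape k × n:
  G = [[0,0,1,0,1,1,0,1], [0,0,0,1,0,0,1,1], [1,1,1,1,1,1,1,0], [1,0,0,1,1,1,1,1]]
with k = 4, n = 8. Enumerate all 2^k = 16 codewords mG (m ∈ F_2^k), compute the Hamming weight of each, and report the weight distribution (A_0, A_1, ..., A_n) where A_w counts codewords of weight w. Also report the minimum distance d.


Weight distribution: A_0 = 1, A_2 = 1, A_3 = 5, A_4 = 3, A_5 = 2, A_6 = 3, A_7 = 1. Minimum distance d = 2.

Enumerate all 2^4 = 16 messages m ∈ F_2^4.
For each, compute codeword c = mG in F_2^8, then tally its weight.
  m = 0000 → c = 00000000, weight = 0.
  m = 1000 → c = 00101101, weight = 4.
  m = 0100 → c = 00010011, weight = 3.
  m = 1100 → c = 00111110, weight = 5.
  m = 0010 → c = 11111110, weight = 7.
  m = 1010 → c = 11010011, weight = 5.
  m = 0110 → c = 11101101, weight = 6.
  m = 1110 → c = 11000000, weight = 2.
  m = 0001 → c = 10011111, weight = 6.
  m = 1001 → c = 10110010, weight = 4.
  m = 0101 → c = 10001100, weight = 3.
  m = 1101 → c = 10100001, weight = 3.
  m = 0011 → c = 01100001, weight = 3.
  m = 1011 → c = 01001100, weight = 3.
  m = 0111 → c = 01110010, weight = 4.
  m = 1111 → c = 01011111, weight = 6.
Tally weights:
  weight 0: 1 codewords.
  weight 2: 1 codewords.
  weight 3: 5 codewords.
  weight 4: 3 codewords.
  weight 5: 2 codewords.
  weight 6: 3 codewords.
  weight 7: 1 codewords.
Minimum distance d = smallest w > 0 with A_w > 0 = 2.
Sanity: Σ A_w = 16 = 2^4 = 16 ✓.


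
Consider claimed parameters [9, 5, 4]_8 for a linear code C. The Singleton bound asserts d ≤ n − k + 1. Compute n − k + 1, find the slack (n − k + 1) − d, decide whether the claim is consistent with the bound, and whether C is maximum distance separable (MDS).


Singleton RHS = n − k + 1 = 5, slack = 1, bound satisfied, not MDS.

Singleton bound: d ≤ n − k + 1.
Here n = 9, k = 5, so n − k + 1 = 5.
Given d = 4, check d ≤ 5: YES.
Slack = (n − k + 1) − d = 1.
The code is NOT MDS (slack = 1 > 0).
Description: the claimed parameters are [9, 5, 4]_8; such a code would be non-MDS.


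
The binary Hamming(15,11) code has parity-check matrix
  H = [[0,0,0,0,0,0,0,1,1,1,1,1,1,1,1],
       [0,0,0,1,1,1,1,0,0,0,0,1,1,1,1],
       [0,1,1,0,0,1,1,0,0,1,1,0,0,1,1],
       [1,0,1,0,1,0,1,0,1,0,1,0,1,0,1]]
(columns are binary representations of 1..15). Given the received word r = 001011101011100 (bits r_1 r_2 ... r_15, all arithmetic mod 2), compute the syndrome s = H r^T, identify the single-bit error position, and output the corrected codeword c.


s = (0, 1, 0, 0)^T, error position = 4, corrected codeword c = 001111101011100

Compute s = H r^T mod 2 one row at a time:
  s_1 = 0 + 1 + 0 + 1 + 1 + 1 + 0 + 0 = 4 ≡ 0 (mod 2).
  s_2 = 0 + 1 + 1 + 1 + 1 + 1 + 0 + 0 = 5 ≡ 1 (mod 2).
  s_3 = 0 + 1 + 1 + 1 + 0 + 1 + 0 + 0 = 4 ≡ 0 (mod 2).
  s_4 = 0 + 1 + 1 + 1 + 1 + 1 + 1 + 0 = 6 ≡ 0 (mod 2).
s = (0, 1, 0, 0)^T — this equals column 4 of H (binary 0100), so error is at position 4.
Correct: flip bit 4 of r = 001011101011100 to get c = 001111101011100.


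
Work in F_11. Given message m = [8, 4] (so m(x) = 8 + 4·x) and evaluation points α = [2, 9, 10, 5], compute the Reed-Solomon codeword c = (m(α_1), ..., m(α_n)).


c = [5, 0, 4, 6]

Message polynomial: m(x) = 8 + 4·x (mod 11).
For each evaluation point α_i, compute m(α_i) mod 11:
  α_1 = 2: Horner steps 4 → 5, so m(2) = 5.
  α_2 = 9: Horner steps 4 → 0, so m(9) = 0.
  α_3 = 10: Horner steps 4 → 4, so m(10) = 4.
  α_4 = 5: Horner steps 4 → 6, so m(5) = 6.
Codeword c = [5, 0, 4, 6] ∈ F_11^4.


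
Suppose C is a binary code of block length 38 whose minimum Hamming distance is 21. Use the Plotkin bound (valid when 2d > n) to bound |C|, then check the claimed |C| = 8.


Plotkin bound M ≤ 10; given |C| = 8 ≤ bound (satisfied).

Check applicability: 2d = 42, n = 38.
2d − n = 4 > 0, so Plotkin applies.
Compute d/(2d−n) = 21/4 ≈ 5.2500.
⌊d/(2d−n)⌋ = 5.
Plotkin bound: M ≤ 2·5 = 10.
Given |C| = 8, check: satisfied.
This |C| is below the Plotkin bound.


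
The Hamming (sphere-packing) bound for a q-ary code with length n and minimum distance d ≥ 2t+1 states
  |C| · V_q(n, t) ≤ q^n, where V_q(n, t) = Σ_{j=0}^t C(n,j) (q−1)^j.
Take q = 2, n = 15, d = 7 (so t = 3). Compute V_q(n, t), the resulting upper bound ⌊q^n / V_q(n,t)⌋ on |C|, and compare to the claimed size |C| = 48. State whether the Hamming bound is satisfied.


V_q(n, t) = 576, q^n = 32768, Hamming bound = 56, |C| = 48 ≤ bound (satisfied).

Step 1: Compute V_q(n, t) = Σ_{j=0}^3 C(n, j) (q−1)^j.
  j = 0: C(15,0)·(1)^0 = 1·1 = 1.
  j = 1: C(15,1)·(1)^1 = 15·1 = 15.
  j = 2: C(15,2)·(1)^2 = 105·1 = 105.
  j = 3: C(15,3)·(1)^3 = 455·1 = 455.
  V_q(n, t) = 1 + 15 + 105 + 455 = 576.
Step 2: q^n = 2^15 = 32768.
Step 3: Hamming bound ⌊q^n / V_q(n,t)⌋ = ⌊32768/576⌋ = 56.
Step 4: Compare |C| = 48 to 56: satisfied.
The claimed |C| lies below the Hamming bound.


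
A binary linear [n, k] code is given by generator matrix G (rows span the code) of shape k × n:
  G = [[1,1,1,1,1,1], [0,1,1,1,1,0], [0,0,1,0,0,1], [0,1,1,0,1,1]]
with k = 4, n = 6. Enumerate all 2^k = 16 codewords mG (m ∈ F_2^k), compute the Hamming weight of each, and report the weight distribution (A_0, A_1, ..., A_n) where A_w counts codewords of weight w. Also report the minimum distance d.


Weight distribution: A_0 = 1, A_2 = 7, A_4 = 7, A_6 = 1. Minimum distance d = 2.

Enumerate all 2^4 = 16 messages m ∈ F_2^4.
For each, compute codeword c = mG in F_2^6, then tally its weight.
  m = 0000 → c = 000000, weight = 0.
  m = 1000 → c = 111111, weight = 6.
  m = 0100 → c = 011110, weight = 4.
  m = 1100 → c = 100001, weight = 2.
  m = 0010 → c = 001001, weight = 2.
  m = 1010 → c = 110110, weight = 4.
  m = 0110 → c = 010111, weight = 4.
  m = 1110 → c = 101000, weight = 2.
  m = 0001 → c = 011011, weight = 4.
  m = 1001 → c = 100100, weight = 2.
  m = 0101 → c = 000101, weight = 2.
  m = 1101 → c = 111010, weight = 4.
  m = 0011 → c = 010010, weight = 2.
  m = 1011 → c = 101101, weight = 4.
  m = 0111 → c = 001100, weight = 2.
  m = 1111 → c = 110011, weight = 4.
Tally weights:
  weight 0: 1 codewords.
  weight 2: 7 codewords.
  weight 4: 7 codewords.
  weight 6: 1 codewords.
Minimum distance d = smallest w > 0 with A_w > 0 = 2.
Sanity: Σ A_w = 16 = 2^4 = 16 ✓.


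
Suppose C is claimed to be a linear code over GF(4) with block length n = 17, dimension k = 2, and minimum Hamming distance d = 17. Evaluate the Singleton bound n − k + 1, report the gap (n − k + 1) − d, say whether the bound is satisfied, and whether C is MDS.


Singleton RHS = n − k + 1 = 16, slack = -1, bound violated (no such code; not MDS).

Singleton bound: d ≤ n − k + 1.
Here n = 17, k = 2, so n − k + 1 = 16.
Given d = 17, check d ≤ 16: NO.
Slack = (n − k + 1) − d = -1.
The slack is negative: d = 17 exceeds n − k + 1 = 16 by 1, so the Singleton bound is violated and no linear [17, 2, 17]_4 code can exist. In particular it is not MDS (MDS requires d = n − k + 1 exactly).
Description: the claimed parameters are [17, 2, 17]_4; such a code would be impossible (violates the Singleton bound).


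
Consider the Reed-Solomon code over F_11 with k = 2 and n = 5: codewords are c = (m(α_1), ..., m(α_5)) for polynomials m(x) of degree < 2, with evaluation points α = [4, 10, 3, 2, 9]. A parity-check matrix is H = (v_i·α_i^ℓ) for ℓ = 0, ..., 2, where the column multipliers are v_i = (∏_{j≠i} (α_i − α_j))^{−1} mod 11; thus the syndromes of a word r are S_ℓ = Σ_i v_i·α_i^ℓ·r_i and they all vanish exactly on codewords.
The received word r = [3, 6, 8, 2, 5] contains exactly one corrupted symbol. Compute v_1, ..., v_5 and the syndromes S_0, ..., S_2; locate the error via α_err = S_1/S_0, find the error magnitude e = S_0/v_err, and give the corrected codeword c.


S = (6, 10, 2), error at position 5, error magnitude e = 5, c = [3, 6, 8, 2, 0].

Step 1: column multipliers v_i = (∏_{j≠i}(α_i − α_j))^{−1} mod 11.
  i = 1 (α = 4): (4−10)(4−3)(4−2)(4−9) = (−6)·1·2·(−5) = 60 ≡ 5, so v_1 = 5^{−1} = 9 (mod 11).
  i = 2 (α = 10): (10−4)(10−3)(10−2)(10−9) = 6·7·8·1 = 336 ≡ 6, so v_2 = 6^{−1} = 2 (mod 11).
  i = 3 (α = 3): (3−4)(3−10)(3−2)(3−9) = (−1)·(−7)·1·(−6) = −42 ≡ 2, so v_3 = 2^{−1} = 6 (mod 11).
  i = 4 (α = 2): (2−4)(2−10)(2−3)(2−9) = (−2)·(−8)·(−1)·(−7) = 112 ≡ 2, so v_4 = 2^{−1} = 6 (mod 11).
  i = 5 (α = 9): (9−4)(9−10)(9−3)(9−2) = 5·(−1)·6·7 = −210 ≡ 10, so v_5 = 10^{−1} = 10 (mod 11).
  v = [9, 2, 6, 6, 10].
Step 2: syndromes of r = [3, 6, 8, 2, 5] (all sums mod 11).
  S_0 = Σ v_i r_i = 9·3 + 2·6 + 6·8 + 6·2 + 10·5 = 149 ≡ 6.
  S_1 = Σ v_i α_i r_i = 9·4·3 + 2·10·6 + 6·3·8 + 6·2·2 + 10·9·5 = 846 ≡ 10.
  α_i^2 mod 11 = [5, 1, 9, 4, 4].
  S_2 = Σ v_i α_i^2 r_i = 9·5·3 + 2·1·6 + 6·9·8 + 6·4·2 + 10·4·5 = 827 ≡ 2.
  S = (6, 10, 2) ≠ 0, so r is not a codeword (an error is present).
Step 3: locate the error. For a single error e at position i, S_ℓ = v_i·e·α_i^ℓ, so α_err = S_1/S_0.
  S_0^{−1} = 6^{−1} = 2 (mod 11), so α_err = 10·2 = 20 ≡ 9 = α_5. Error position i = 5.
  Consistency check: S_2/S_1 = 2·10 = 20 ≡ 9 = α_err ✓ (single-error assumption holds).
Step 4: error magnitude e = S_0/v_5 = S_0·∏_{j≠5}(α_5 − α_j) = 6·10 = 60 ≡ 5 (mod 11).
Step 5: correct position 5: c_5 = r_5 − e = 5 − 5 ≡ 0 (mod 11). Hence c = [3, 6, 8, 2, 0].
  Check: interpolating c through the α_i gives m(x) = 1 + 6·x (degree < 2) with m(α_i) = c_i for every i, so c is indeed a codeword.


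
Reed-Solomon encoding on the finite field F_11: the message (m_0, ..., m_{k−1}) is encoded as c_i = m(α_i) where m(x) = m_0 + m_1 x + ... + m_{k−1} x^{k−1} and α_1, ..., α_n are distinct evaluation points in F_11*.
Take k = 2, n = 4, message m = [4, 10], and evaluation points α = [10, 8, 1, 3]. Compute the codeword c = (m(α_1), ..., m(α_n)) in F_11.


c = [5, 7, 3, 1]

Message polynomial: m(x) = 4 + 10·x (mod 11).
For each evaluation point α_i, compute m(α_i) mod 11:
  α_1 = 10: Horner steps 10 → 5, so m(10) = 5.
  α_2 = 8: Horner steps 10 → 7, so m(8) = 7.
  α_3 = 1: Horner steps 10 → 3, so m(1) = 3.
  α_4 = 3: Horner steps 10 → 1, so m(3) = 1.
Codeword c = [5, 7, 3, 1] ∈ F_11^4.


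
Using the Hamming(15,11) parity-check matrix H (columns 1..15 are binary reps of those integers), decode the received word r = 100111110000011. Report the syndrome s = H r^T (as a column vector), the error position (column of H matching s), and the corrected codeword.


s = (1, 0, 0, 0)^T, error position = 8, corrected codeword c = 100111100000011

Compute s = H r^T mod 2 one row at a time:
  s_1 = 1 + 0 + 0 + 0 + 0 + 0 + 1 + 1 = 3 ≡ 1 (mod 2).
  s_2 = 1 + 1 + 1 + 1 + 0 + 0 + 1 + 1 = 6 ≡ 0 (mod 2).
  s_3 = 0 + 0 + 1 + 1 + 0 + 0 + 1 + 1 = 4 ≡ 0 (mod 2).
  s_4 = 1 + 0 + 1 + 1 + 0 + 0 + 0 + 1 = 4 ≡ 0 (mod 2).
s = (1, 0, 0, 0)^T — this equals column 8 of H (binary 1000), so error is at position 8.
Correct: flip bit 8 of r = 100111110000011 to get c = 100111100000011.
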